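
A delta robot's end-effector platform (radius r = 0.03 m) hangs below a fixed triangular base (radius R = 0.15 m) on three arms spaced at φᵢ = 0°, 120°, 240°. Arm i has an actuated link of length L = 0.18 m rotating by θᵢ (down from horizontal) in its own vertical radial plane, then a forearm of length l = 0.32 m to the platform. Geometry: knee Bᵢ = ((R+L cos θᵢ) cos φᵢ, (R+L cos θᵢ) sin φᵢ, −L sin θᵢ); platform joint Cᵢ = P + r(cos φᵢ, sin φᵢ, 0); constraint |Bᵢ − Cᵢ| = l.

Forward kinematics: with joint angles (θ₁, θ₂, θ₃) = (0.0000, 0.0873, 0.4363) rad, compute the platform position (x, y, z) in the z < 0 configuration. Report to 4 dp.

(0.0181, 0.0221, -0.1499)

arm 1 at φ=0.0°: ρ1 = 0.3000;  centre 1 = (0.3000, 0.0000, 0.0000)
arm 2 at φ=120.0°: ρ2 = 0.2993;  centre 2 = (-0.1497, 0.2592, -0.0157)
arm 3 at φ=240.0°: ρ3 = 0.2831;  centre 3 = (-0.1416, -0.2452, -0.0761)
eliminate P² terms by subtracting sphere 1 from 2 and 3
linear system: -0.8993x+0.5184y = -0.0002−-0.0314z; -0.8831x+-0.4904y = -0.0040−-0.1521z
Cramer: x(z) = 0.0024-0.1049z;  y(z) = 0.0039-0.1214z
quadratic in z: (1.0257)z²+(0.0615)z+(-0.0138)=0, √Δ=0.2460 → z ∈ {-0.1499, 0.0900}; z = -0.1499 (taking z<0)
x = 0.0181, y = 0.0221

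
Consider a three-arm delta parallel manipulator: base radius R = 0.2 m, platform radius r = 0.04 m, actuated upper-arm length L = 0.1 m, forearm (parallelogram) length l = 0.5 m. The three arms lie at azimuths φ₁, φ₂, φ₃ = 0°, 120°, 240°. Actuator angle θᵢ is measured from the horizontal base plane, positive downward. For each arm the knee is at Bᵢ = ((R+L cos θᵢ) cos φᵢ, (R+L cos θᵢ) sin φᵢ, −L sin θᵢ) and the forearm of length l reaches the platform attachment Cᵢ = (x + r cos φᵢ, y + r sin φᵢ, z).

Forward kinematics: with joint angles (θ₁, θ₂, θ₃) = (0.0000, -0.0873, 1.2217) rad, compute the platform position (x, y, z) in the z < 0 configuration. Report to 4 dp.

S1 = (0.2600·cos0.0°, 0.2600·sin0.0°, 0.0000) = (0.2600, 0.0000, 0.0000)
arm 2 at φ=120.0°: (R−r)+L cos θ2 = 0.2596;  S2 = (-0.1298, 0.2248, 0.0087)
arm 3 at φ=240.0°: (R−r)+L cos θ3 = 0.1942;  S3 = (-0.0971, -0.1682, -0.0940)
|S₂|²−|S₁|² = -0.0001;  |S₃|²−|S₁|² = -0.0211
[-0.7796 0.4497 0.0174]·P = -0.0001;  [-0.7142 -0.3364 -0.1879]·P = -0.0211
det = 0.5834;  x = 0.0163+-0.1348z,  y = 0.0280+-0.2725z
sphere 1 gives Az²+Bz+C=0 with A=1.0924, B=0.0505, C=-0.1898;  B²−4AC=0.8320;  roots -0.4406, 0.3944;  negative root z = -0.4406
x = 0.0757, y = 0.1480

(0.0757, 0.1480, -0.4406)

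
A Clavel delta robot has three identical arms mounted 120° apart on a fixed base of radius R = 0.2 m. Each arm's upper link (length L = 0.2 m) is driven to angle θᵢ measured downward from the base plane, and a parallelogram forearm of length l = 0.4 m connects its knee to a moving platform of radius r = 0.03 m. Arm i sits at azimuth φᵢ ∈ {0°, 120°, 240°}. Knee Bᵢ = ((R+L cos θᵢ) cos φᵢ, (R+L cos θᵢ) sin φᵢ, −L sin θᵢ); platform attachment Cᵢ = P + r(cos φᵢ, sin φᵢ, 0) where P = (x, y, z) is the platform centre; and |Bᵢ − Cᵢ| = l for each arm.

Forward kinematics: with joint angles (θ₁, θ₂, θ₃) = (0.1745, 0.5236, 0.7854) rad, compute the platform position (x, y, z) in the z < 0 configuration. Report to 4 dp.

centre 1 = (0.3670·cos0.0°, 0.3670·sin0.0°, -0.0347) = (0.3670, 0.0000, -0.0347)
centre 2 = (0.3432·cos120.0°, 0.3432·sin120.0°, -0.1000) = (-0.1716, 0.2972, -0.1000)
arm 3 at φ=240.0°: (R−r)+L cos θ3 = 0.3114;  centre 3 = (-0.1557, -0.2697, -0.1414)
|centre ₂|²−|centre ₁|² = -0.0081;  |centre ₃|²−|centre ₁|² = -0.0189
plane₁₂: -1.0771x+0.5944y+-0.1306z = -0.0081
Cramer: x(z) = 0.0130-0.1641z;  y(z) = 0.0099-0.0777z
sphere 1 gives Az²+Bz+C=0 with A=1.0329, B=0.1841, C=-0.0334;  B²−4AC=0.1718;  roots -0.2897, 0.1115;  negative root z = -0.2897
x = 0.0605, y = 0.0324

(0.0605, 0.0324, -0.2897)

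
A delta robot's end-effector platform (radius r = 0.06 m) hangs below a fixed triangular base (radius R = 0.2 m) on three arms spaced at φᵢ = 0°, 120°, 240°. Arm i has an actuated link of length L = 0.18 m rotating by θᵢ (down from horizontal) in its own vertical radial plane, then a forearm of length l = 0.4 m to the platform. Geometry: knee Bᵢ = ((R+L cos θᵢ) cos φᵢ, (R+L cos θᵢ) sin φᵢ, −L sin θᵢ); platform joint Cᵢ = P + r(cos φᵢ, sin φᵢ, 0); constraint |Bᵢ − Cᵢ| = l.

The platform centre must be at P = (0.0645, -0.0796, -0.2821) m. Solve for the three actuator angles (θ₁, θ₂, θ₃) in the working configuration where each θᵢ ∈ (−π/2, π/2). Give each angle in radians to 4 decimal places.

arm 1 (φ=0.0°): x'=0.0645, y'=-0.0796
  A=0.0755, B=-0.2821, C=(l²−L²−A²−y'²−z²)/(2L)=0.1000
  √(A²+B²)=0.2920;  θ1 = -1.3093+1.2215 ≈ -0.0878
rotate P by −φ2: (-0.1012, -0.0161, -0.2821)
  e−x'=0.2412;  (l²−L²−(e−x')²−y'²−z²)/2L = -0.0289
  √(A²+B²)=0.3711;  θ2 = -0.8634+1.6488 ≈ 0.7854
arm 3 (φ=240.0°): x'=0.0367, y'=0.0957
  A=0.1033, B=-0.2821, C=(l²−L²−A²−y'²−z²)/(2L)=0.0783
  θ3 = atan2(B,A) + arccos(C/0.3004) = 0.0873

θ₁ = -0.0878, θ₂ = 0.7854, θ₃ = 0.0873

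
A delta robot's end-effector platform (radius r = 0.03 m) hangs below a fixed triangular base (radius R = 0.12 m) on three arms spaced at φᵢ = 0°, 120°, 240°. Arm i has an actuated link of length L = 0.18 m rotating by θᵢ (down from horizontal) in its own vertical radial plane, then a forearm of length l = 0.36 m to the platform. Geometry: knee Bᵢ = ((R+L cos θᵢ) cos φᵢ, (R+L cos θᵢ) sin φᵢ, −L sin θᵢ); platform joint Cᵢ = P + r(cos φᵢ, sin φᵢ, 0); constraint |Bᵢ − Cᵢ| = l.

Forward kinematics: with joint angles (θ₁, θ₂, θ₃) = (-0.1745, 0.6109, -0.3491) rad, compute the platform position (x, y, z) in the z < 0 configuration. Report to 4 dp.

arm 1 at φ=0.0°: e+L cos θ1 = 0.2673;  centre 1 = (0.2673, 0.0000, 0.0313)
arm 2 at φ=120.0°: e+L cos θ2 = 0.2374;  centre 2 = (-0.1187, 0.2056, -0.1032)
φ3=240.0°: virtual centre (-0.1296, -0.2244, 0.0616), radius l
|centre ₂|²−|centre ₁|² = -0.0054;  |centre ₃|²−|centre ₁|² = -0.0015
[-0.7720 0.4113 -0.2690]·P = -0.0054;  [-0.7937 -0.4488 0.0606]·P = -0.0015
det = 0.6729;  x = 0.0045+-0.1424z,  y = -0.0047+0.3868z
quadratic in z: (1.1699)z²+(0.0087)z+(-0.0595)=0, √Δ=0.5279 → z ∈ {-0.2294, 0.2219}; z = -0.2294 (taking z<0)
x = 0.0371, y = -0.0934

(0.0371, -0.0934, -0.2294)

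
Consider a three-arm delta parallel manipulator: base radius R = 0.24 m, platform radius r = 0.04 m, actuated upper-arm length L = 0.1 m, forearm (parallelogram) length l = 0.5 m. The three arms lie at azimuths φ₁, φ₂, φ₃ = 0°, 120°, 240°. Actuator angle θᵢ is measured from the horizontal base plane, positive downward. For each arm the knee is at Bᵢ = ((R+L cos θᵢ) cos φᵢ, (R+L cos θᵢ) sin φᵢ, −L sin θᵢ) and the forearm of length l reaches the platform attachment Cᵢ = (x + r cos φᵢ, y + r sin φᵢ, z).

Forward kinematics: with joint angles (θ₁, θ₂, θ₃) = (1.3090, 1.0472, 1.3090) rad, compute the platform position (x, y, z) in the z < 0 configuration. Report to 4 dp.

φ1=0.0°: virtual centre (0.2259, 0.0000, -0.0966), radius l
centre 2 = (0.2500·cos120.0°, 0.2500·sin120.0°, -0.0866) = (-0.1250, 0.2165, -0.0866)
arm 3 at φ=240.0°: (R−r)+L cos θ3 = 0.2259;  centre 3 = (-0.1129, -0.1956, -0.0966)
subtract pairs → two planes through P
linear system: -0.7018x+0.4330y = 0.0096−0.0200z; -0.6776x+-0.3912y = 0.0000−0.0000z
Cramer: x(z) = -0.0066+0.0138z;  y(z) = 0.0115-0.0238z
sphere 1 gives Az²+Bz+C=0 with A=1.0008, B=0.1862, C=-0.1865;  B²−4AC=0.7811;  roots -0.5346, 0.3485;  negative root z = -0.5346
x = -0.0140, y = 0.0243

(-0.0140, 0.0243, -0.5346)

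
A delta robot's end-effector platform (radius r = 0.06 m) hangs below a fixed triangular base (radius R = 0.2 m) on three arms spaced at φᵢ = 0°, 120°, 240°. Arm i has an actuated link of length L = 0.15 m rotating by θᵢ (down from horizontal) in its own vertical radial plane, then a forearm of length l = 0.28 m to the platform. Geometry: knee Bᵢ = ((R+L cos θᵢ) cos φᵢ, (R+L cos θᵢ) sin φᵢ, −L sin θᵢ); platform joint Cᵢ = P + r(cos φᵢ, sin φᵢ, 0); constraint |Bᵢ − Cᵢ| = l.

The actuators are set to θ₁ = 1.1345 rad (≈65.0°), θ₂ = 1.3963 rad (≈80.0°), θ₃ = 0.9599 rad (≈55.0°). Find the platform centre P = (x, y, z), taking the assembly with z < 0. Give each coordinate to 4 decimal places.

(0.0070, -0.0495, -0.3293)

φ1=0.0°: virtual centre (0.2034, 0.0000, -0.1359), radius l
centre 2 = (0.1660·cos120.0°, 0.1660·sin120.0°, -0.1477) = (-0.0830, 0.1438, -0.1477)
arm 3 at φ=240.0°: e+L cos θ3 = 0.2260;  centre 3 = (-0.1130, -0.1958, -0.1229)
eliminate P² terms by subtracting sphere 1 from 2 and 3
[-0.5728 0.2876 -0.0235]·P = -0.0105;  [-0.6328 -0.3915 0.0262]·P = 0.0063
Cramer: x(z) = 0.0056-0.0042z;  y(z) = -0.0252+0.0736z
into |P−centre ₁|² = l²: 1.0054z² + 0.2698z + -0.0202 = 0;  Δ = 0.1539;  z = -0.3293 or 0.0609 → z<0 root = -0.3293
x = 0.0070, y = -0.0495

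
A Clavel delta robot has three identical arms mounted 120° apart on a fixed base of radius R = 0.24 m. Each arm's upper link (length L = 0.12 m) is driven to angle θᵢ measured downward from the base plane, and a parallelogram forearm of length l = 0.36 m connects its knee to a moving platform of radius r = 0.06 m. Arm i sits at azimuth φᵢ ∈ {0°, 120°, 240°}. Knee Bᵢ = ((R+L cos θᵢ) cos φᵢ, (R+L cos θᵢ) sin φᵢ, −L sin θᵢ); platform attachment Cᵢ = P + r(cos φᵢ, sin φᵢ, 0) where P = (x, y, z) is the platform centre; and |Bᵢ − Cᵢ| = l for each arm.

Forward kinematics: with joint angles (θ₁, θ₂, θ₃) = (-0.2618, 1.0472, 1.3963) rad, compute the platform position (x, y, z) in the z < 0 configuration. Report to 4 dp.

φ1=0.0°: virtual centre (0.2959, 0.0000, 0.0311), radius l
arm 2 at φ=120.0°: e+L cos θ2 = 0.2400;  S2 = (-0.1200, 0.2078, -0.1039)
S3 = (0.2008·cos240.0°, 0.2008·sin240.0°, -0.1182) = (-0.1004, -0.1739, -0.1182)
subtract pairs → two planes through P
plane₁₂: -0.8318x+0.4157y+-0.2700z = -0.0201
Cramer: x(z) = 0.0343-0.3522z;  y(z) = 0.0202-0.0554z
sphere 1 gives Az²+Bz+C=0 with A=1.1271, B=0.1199, C=-0.0598;  B²−4AC=0.2839;  roots -0.2896, 0.1832;  negative root z = -0.2896
x = 0.1363, y = 0.0363

(0.1363, 0.0363, -0.2896)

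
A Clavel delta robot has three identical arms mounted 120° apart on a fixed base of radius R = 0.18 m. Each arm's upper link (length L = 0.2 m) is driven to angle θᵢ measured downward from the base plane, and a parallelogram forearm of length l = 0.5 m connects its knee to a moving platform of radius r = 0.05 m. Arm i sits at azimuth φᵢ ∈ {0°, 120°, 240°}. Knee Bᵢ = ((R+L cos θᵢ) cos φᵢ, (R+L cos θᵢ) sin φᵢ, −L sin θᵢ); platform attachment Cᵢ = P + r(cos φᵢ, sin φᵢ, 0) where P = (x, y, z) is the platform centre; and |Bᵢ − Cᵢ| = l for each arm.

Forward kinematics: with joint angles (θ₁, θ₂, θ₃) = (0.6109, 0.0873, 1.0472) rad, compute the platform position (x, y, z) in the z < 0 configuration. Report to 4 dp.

φ1=0.0°: virtual centre (0.2938, 0.0000, -0.1147), radius l
arm 2 at φ=120.0°: ρ2 = 0.3292;  O2 = (-0.1646, 0.2851, -0.0174)
φ3=240.0°: virtual centre (-0.1150, -0.1992, -0.1732), radius l
subtract pairs → two planes through P
[-0.9169 0.5703 0.1946]·P = 0.0092;  [-0.8177 -0.3984 -0.1170]·P = -0.0166
Cramer: x(z) = 0.0070+0.0130z;  y(z) = 0.0274-0.3203z
sphere 1 gives Az²+Bz+C=0 with A=1.1028, B=0.2045, C=-0.1538;  B²−4AC=0.7202;  roots -0.4775, 0.2921;  negative root z = -0.4775
x = 0.0008, y = 0.1803

(0.0008, 0.1803, -0.4775)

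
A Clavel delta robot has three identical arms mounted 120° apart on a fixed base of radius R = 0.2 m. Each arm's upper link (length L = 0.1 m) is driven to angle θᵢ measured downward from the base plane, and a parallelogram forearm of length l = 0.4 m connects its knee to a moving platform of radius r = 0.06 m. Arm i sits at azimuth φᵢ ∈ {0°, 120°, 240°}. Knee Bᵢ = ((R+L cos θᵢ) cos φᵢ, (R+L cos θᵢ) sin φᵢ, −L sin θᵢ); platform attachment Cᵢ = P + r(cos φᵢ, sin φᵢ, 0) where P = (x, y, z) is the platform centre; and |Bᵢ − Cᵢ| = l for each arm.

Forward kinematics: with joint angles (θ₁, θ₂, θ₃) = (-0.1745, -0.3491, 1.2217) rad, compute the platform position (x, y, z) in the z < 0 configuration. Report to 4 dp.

(0.0688, 0.1437, -0.3151)

φ1=0.0°: virtual centre (0.2385, 0.0000, 0.0174), radius l
arm 2 at φ=120.0°: (R−r)+L cos θ2 = 0.2340;  centre 2 = (-0.1170, 0.2026, 0.0342)
centre 3 = (0.1742·cos240.0°, 0.1742·sin240.0°, -0.0940) = (-0.0871, -0.1509, -0.0940)
|centre ₂|²−|centre ₁|² = -0.0013;  |centre ₃|²−|centre ₁|² = -0.0180
plane₁₂: -0.7109x+0.4052y+0.0337z = -0.0013
det = 0.4784;  x = 0.0160+-0.1674z,  y = 0.0250+-0.3767z
into |P−centre ₁|² = l²: 1.1699z² + 0.0209z + -0.1096 = 0;  Δ = 0.5133;  z = -0.3151 or 0.2973 → z<0 root = -0.3151
x = 0.0688, y = 0.1437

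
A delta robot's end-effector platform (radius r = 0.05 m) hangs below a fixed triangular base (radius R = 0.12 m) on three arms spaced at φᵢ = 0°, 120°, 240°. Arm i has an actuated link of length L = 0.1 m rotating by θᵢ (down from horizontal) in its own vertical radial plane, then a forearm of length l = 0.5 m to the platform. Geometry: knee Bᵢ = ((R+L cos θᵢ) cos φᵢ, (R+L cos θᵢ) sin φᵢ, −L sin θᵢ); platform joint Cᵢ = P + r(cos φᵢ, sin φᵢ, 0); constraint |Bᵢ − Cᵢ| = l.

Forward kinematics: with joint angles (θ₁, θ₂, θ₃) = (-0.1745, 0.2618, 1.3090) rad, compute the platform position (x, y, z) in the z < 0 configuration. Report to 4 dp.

arm 1 at φ=0.0°: ρ1 = 0.1685;  O1 = (0.1685, 0.0000, 0.0174)
φ2=120.0°: virtual centre (-0.0833, 0.1443, -0.0259), radius l
arm 3 at φ=240.0°: ρ3 = 0.0959;  O3 = (-0.0479, -0.0830, -0.0966)
subtract pairs → two planes through P
linear system: -0.5036x+0.2885y = -0.0003−-0.0865z; -0.4328x+-0.1661y = -0.0102−-0.2279z
det = 0.2085;  x = 0.0143+-0.3843z,  y = 0.0240+-0.3708z
quadratic in z: (1.2852)z²+(0.0660)z+(-0.2253)=0, √Δ=1.0783 → z ∈ {-0.4452, 0.3939}; z = -0.4452 (taking z<0)
x = 0.1853, y = 0.1891

(0.1853, 0.1891, -0.4452)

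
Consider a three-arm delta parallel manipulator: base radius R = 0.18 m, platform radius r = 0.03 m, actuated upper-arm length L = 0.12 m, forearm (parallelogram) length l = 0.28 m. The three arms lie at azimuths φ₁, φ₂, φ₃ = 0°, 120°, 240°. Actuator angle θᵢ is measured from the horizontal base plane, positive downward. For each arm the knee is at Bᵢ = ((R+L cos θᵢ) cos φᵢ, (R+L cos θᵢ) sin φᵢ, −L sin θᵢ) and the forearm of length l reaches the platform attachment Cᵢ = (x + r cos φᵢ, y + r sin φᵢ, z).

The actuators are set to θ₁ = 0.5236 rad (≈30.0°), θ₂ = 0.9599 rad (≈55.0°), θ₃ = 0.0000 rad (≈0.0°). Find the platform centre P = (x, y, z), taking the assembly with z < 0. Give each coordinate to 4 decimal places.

(0.0023, -0.0574, -0.1686)

arm 1 at φ=0.0°: (R−r)+L cos θ1 = 0.2539;  O1 = (0.2539, 0.0000, -0.0600)
O2 = (0.2188·cos120.0°, 0.2188·sin120.0°, -0.0983) = (-0.1094, 0.1895, -0.0983)
O3 = (0.2700·cos240.0°, 0.2700·sin240.0°, 0.0000) = (-0.1350, -0.2338, 0.0000)
|O₂|²−|O₁|² = -0.0105;  |O₃|²−|O₁|² = 0.0048
linear system: -0.7267x+0.3790y = -0.0105−-0.0766z; -0.7778x+-0.4677y = 0.0048−0.1200z
Cramer: x(z) = 0.0049+0.0152z;  y(z) = -0.0184+0.2313z
quadratic in z: (1.0537)z²+(0.1039)z+(-0.0124)=0, √Δ=0.2514 → z ∈ {-0.1686, 0.0700}; z = -0.1686 (taking z<0)
x = 0.0023, y = -0.0574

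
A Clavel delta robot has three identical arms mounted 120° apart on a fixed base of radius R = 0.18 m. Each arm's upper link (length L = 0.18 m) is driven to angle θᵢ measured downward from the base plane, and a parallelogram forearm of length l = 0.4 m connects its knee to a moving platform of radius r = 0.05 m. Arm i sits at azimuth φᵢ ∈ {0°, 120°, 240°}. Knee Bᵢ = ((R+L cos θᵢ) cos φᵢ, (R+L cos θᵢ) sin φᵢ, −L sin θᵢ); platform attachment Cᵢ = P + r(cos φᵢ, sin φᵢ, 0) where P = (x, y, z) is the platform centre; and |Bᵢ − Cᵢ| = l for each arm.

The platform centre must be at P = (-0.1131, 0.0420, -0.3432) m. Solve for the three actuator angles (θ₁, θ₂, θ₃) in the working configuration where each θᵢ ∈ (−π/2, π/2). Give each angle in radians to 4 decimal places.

θ₁ = 0.9602, θ₂ = 0.0874, θ₃ = 0.4364

rotate P by −φ1: (-0.1131, 0.0420, -0.3432)
  A=0.2431, B=-0.3432, C=(l²−L²−A²−y'²−z²)/(2L)=-0.1418
  γ=atan2(-0.3432,0.2431)=-0.9545;  ψ=arccos(-0.3372)=1.9147;  θ1=γ+ψ≈0.9602
arm 2 (φ=120.0°): x'=0.0929, y'=0.0769
  A cos θ + B sin θ = C:  0.0371·cos θ + -0.3432·sin θ = 0.0070
  γ=atan2(-0.3432,0.0371)=-1.4632;  ψ=arccos(0.0203)=1.5505;  θ2=γ+ψ≈0.0874
rotate P by −φ3: (0.0202, -0.1189, -0.3432)
  e−x'=0.1098;  (l²−L²−(e−x')²−y'²−z²)/2L = -0.0455
  √(A²+B²)=0.3603;  θ3 = -1.2611+1.6975 ≈ 0.4364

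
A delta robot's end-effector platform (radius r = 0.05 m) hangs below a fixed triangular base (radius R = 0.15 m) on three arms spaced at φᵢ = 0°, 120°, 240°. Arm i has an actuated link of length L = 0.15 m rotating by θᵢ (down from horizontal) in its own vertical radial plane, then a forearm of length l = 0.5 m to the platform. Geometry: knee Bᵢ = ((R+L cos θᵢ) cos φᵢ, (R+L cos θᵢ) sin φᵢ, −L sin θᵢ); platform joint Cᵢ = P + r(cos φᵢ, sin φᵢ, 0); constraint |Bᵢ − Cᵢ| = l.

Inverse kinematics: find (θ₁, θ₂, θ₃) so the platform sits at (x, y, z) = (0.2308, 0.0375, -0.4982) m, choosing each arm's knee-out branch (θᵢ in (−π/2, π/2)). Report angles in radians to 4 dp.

rotate P by −φ1: (0.2308, 0.0375, -0.4982)
  e−x'=-0.1308;  (l²−L²−(e−x')²−y'²−z²)/2L = -0.1307
  γ=atan2(-0.4982,-0.1308)=-1.8275;  ψ=arccos(-0.2538)=1.8274;  θ1=γ+ψ≈-0.0001
rotate P by −φ2: (-0.0829, -0.2186, -0.4982)
  A cos θ + B sin θ = C:  0.1829·cos θ + -0.4982·sin θ = -0.3399
  θ2 = atan2(B,A) + arccos(C/0.5307) = 1.0469
φ3=240.0° → target in arm frame (-0.1479, 0.1811)
  A=0.2479, B=-0.4982, C=(l²−L²−A²−y'²−z²)/(2L)=-0.3832
  θ3 = atan2(B,A) + arccos(C/0.5565) = 1.2212

θ₁ = -0.0001, θ₂ = 1.0469, θ₃ = 1.2212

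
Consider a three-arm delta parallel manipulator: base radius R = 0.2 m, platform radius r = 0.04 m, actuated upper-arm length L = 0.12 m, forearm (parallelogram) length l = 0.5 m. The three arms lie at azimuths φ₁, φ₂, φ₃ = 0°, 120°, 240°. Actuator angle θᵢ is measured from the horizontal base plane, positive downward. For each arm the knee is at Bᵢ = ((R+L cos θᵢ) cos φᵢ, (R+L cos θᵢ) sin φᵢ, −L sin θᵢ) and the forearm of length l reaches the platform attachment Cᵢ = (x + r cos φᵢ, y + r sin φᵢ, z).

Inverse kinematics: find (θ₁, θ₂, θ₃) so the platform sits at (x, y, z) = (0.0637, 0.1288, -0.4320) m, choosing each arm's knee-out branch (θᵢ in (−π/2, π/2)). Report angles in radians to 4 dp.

θ₁ = 0.0000, θ₂ = -0.0872, θ₃ = 0.9599

rotate P by −φ1: (0.0637, 0.1288, -0.4320)
  A=0.0963, B=-0.4320, C=(l²−L²−A²−y'²−z²)/(2L)=0.0963
  √(A²+B²)=0.4426;  θ1 = -1.3515+1.3515 ≈ 0.0000
rotate P by −φ2: (0.0797, -0.1196, -0.4320)
  A=0.0803, B=-0.4320, C=(l²−L²−A²−y'²−z²)/(2L)=0.1176
  γ=atan2(-0.4320,0.0803)=-1.3870;  ψ=arccos(0.2677)=1.2998;  θ2=γ+ψ≈-0.0872
φ3=240.0° → target in arm frame (-0.1434, -0.0092)
  e−x'=0.3034;  (l²−L²−(e−x')²−y'²−z²)/2L = -0.1798
  θ3 = atan2(B,A) + arccos(C/0.5279) = 0.9599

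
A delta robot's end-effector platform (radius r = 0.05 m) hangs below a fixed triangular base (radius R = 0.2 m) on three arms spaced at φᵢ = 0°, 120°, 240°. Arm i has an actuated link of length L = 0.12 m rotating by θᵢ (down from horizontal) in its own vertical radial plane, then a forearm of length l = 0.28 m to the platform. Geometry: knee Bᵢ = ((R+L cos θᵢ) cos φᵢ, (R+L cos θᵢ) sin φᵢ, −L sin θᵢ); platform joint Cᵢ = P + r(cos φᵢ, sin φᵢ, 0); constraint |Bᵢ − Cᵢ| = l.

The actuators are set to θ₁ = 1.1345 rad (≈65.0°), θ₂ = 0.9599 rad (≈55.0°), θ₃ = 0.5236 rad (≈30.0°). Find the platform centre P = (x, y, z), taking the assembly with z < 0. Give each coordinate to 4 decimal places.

S1 = (0.2007·cos0.0°, 0.2007·sin0.0°, -0.1088) = (0.2007, 0.0000, -0.1088)
S2 = (0.2188·cos120.0°, 0.2188·sin120.0°, -0.0983) = (-0.1094, 0.1895, -0.0983)
arm 3 at φ=240.0°: ρ3 = 0.2539;  S3 = (-0.1270, -0.2199, -0.0600)
|S₂|²−|S₁|² = 0.0054;  |S₃|²−|S₁|² = 0.0160
plane₁₂: -0.6203x+0.3790y+0.0209z = 0.0054
Cramer: x(z) = -0.0162+0.0886z;  y(z) = -0.0122+0.0897z
quadratic in z: (1.0159)z²+(0.1769)z+(-0.0194)=0, √Δ=0.3317 → z ∈ {-0.2503, 0.0762}; z = -0.2503 (taking z<0)
x = -0.0384, y = -0.0346

(-0.0384, -0.0346, -0.2503)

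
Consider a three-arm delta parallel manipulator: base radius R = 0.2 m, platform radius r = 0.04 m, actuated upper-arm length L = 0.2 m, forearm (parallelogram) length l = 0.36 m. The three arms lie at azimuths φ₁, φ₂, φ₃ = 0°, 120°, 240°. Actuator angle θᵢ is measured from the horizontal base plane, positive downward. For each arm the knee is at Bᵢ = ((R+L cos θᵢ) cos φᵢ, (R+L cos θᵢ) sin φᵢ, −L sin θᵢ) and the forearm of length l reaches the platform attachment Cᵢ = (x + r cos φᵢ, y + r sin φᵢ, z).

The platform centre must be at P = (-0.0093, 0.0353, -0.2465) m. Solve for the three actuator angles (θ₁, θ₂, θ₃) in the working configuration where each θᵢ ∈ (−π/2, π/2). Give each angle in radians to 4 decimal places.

rotate P by −φ1: (-0.0093, 0.0353, -0.2465)
  e−x'=0.1693;  (l²−L²−(e−x')²−y'²−z²)/2L = -0.0027
  √(A²+B²)=0.2990;  θ1 = -0.9690+1.5797 ≈ 0.6108
rotate P by −φ2: (0.0352, -0.0096, -0.2465)
  A=0.1248, B=-0.2465, C=(l²−L²−A²−y'²−z²)/(2L)=0.0329
  γ=atan2(-0.2465,0.1248)=-1.1022;  ψ=arccos(0.1192)=1.4513;  θ2=γ+ψ≈0.3491
φ3=240.0° → target in arm frame (-0.0259, -0.0257)
  e−x'=0.1859;  (l²−L²−(e−x')²−y'²−z²)/2L = -0.0160
  γ=atan2(-0.2465,0.1859)=-0.9246;  ψ=arccos(-0.0517)=1.6226;  θ3=γ+ψ≈0.6980

θ₁ = 0.6108, θ₂ = 0.3491, θ₃ = 0.6980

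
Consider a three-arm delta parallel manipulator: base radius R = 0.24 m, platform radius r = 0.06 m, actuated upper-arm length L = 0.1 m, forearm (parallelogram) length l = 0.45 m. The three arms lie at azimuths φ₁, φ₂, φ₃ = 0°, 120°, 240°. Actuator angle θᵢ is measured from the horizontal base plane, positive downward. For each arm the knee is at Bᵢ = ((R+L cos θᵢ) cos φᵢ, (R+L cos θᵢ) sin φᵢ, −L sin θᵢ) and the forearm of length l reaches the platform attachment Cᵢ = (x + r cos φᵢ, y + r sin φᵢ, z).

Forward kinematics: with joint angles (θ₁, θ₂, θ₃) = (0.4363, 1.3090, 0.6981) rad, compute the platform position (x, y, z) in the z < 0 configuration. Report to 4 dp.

(0.0652, -0.0622, -0.4377)

φ1=0.0°: virtual centre (0.2706, 0.0000, -0.0423), radius l
O2 = (0.2059·cos120.0°, 0.2059·sin120.0°, -0.0966) = (-0.1029, 0.1783, -0.0966)
arm 3 at φ=240.0°: (R−r)+L cos θ3 = 0.2566;  O3 = (-0.1283, -0.2222, -0.0643)
eliminate P² terms by subtracting sphere 1 from 2 and 3
linear system: -0.7471x+0.3566y = -0.0233−-0.1087z; -0.7979x+-0.4445y = -0.0050−-0.0440z
Cramer: x(z) = 0.0197-0.1038z;  y(z) = -0.0240+0.0873z
sphere 1 gives Az²+Bz+C=0 with A=1.0184, B=0.1324, C=-0.1372;  B²−4AC=0.5763;  roots -0.4377, 0.3077;  negative root z = -0.4377
x = 0.0652, y = -0.0622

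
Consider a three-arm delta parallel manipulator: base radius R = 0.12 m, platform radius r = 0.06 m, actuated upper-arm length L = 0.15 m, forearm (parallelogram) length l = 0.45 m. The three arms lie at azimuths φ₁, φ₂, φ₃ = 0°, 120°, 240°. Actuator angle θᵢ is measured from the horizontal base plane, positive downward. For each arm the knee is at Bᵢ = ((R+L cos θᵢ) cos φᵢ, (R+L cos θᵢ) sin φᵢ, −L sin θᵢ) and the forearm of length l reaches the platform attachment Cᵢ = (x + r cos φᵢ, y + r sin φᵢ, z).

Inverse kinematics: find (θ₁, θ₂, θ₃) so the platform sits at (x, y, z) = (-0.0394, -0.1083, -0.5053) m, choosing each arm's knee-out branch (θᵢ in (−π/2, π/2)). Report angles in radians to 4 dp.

θ₁ = 0.8725, θ₂ = 0.9599, θ₃ = 0.4362

rotate P by −φ1: (-0.0394, -0.1083, -0.5053)
  A=0.0994, B=-0.5053, C=(l²−L²−A²−y'²−z²)/(2L)=-0.3231
  √(A²+B²)=0.5150;  θ1 = -1.3766+2.2491 ≈ 0.8725
rotate P by −φ2: (-0.0741, 0.0883, -0.5053)
  A=0.1341, B=-0.5053, C=(l²−L²−A²−y'²−z²)/(2L)=-0.3370
  γ=atan2(-0.5053,0.1341)=-1.3114;  ψ=arccos(-0.6446)=2.2713;  θ2=γ+ψ≈0.9599
φ3=240.0° → target in arm frame (0.1135, 0.0200)
  A cos θ + B sin θ = C:  -0.0535·cos θ + -0.5053·sin θ = -0.2620
  θ3 = atan2(B,A) + arccos(C/0.5081) = 0.4362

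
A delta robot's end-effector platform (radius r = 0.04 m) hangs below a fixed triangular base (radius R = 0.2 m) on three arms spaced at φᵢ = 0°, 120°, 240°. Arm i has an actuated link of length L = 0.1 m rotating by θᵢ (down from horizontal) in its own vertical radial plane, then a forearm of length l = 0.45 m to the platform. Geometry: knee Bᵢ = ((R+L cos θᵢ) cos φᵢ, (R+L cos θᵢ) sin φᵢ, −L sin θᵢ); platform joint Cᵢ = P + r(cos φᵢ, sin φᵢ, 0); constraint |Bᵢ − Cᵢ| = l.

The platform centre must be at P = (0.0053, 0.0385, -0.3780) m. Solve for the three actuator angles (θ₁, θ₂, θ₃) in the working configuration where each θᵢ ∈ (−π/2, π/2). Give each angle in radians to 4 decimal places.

rotate P by −φ1: (0.0053, 0.0385, -0.3780)
  A cos θ + B sin θ = C:  0.1547·cos θ + -0.3780·sin θ = 0.1210
  θ1 = atan2(B,A) + arccos(C/0.4084) = 0.0877
rotate P by −φ2: (0.0307, -0.0238, -0.3780)
  e−x'=0.1293;  (l²−L²−(e−x')²−y'²−z²)/2L = 0.1616
  γ=atan2(-0.3780,0.1293)=-1.2412;  ψ=arccos(0.4046)=1.1543;  θ2=γ+ψ≈-0.0869
arm 3 (φ=240.0°): x'=-0.0360, y'=-0.0147
  A=0.1960, B=-0.3780, C=(l²−L²−A²−y'²−z²)/(2L)=0.0549
  γ=atan2(-0.3780,0.1960)=-1.0925;  ψ=arccos(0.1290)=1.4414;  θ3=γ+ψ≈0.3489

θ₁ = 0.0877, θ₂ = -0.0869, θ₃ = 0.3489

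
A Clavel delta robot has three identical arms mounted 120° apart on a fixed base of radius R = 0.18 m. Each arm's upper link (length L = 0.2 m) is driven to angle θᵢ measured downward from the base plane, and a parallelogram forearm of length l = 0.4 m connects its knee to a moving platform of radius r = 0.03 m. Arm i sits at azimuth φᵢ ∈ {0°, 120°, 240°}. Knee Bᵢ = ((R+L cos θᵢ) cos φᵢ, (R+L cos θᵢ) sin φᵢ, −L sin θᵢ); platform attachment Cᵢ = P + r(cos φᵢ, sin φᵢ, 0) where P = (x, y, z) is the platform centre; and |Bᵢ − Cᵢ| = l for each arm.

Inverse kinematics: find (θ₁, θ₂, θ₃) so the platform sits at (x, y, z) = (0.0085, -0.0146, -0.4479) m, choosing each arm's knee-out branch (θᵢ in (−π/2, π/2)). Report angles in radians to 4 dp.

θ₁ = 0.8726, θ₂ = 0.9599, θ₃ = 0.8730

φ1=0.0° → target in arm frame (0.0085, -0.0146)
  e−x'=0.1415;  (l²−L²−(e−x')²−y'²−z²)/2L = -0.2521
  γ=atan2(-0.4479,0.1415)=-1.2648;  ψ=arccos(-0.5368)=2.1374;  θ1=γ+ψ≈0.8726
rotate P by −φ2: (-0.0169, -0.0001, -0.4479)
  e−x'=0.1669;  (l²−L²−(e−x')²−y'²−z²)/2L = -0.2712
  γ=atan2(-0.4479,0.1669)=-1.2141;  ψ=arccos(-0.5673)=2.1740;  θ2=γ+ψ≈0.9599
rotate P by −φ3: (0.0084, 0.0147, -0.4479)
  A cos θ + B sin θ = C:  0.1416·cos θ + -0.4479·sin θ = -0.2522
  θ3 = atan2(B,A) + arccos(C/0.4698) = 0.8730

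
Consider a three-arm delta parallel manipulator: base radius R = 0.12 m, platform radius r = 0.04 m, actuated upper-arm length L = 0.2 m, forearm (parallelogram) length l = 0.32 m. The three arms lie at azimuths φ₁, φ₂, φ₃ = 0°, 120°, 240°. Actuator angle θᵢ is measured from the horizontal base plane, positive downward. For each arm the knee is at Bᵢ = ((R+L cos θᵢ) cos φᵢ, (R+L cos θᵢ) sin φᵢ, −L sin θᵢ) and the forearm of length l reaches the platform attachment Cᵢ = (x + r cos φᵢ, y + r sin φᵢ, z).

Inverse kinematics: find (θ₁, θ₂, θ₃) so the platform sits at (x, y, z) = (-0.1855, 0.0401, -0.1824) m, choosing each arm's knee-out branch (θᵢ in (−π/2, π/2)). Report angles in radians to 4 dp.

rotate P by −φ1: (-0.1855, 0.0401, -0.1824)
  A=0.2655, B=-0.1824, C=(l²−L²−A²−y'²−z²)/(2L)=-0.1074
  θ1 = atan2(B,A) + arccos(C/0.3221) = 1.3088
φ2=120.0° → target in arm frame (0.1275, 0.1406)
  A cos θ + B sin θ = C:  -0.0475·cos θ + -0.1824·sin θ = 0.0178
  θ2 = atan2(B,A) + arccos(C/0.1885) = -0.3491
φ3=240.0° → target in arm frame (0.0580, -0.1807)
  A cos θ + B sin θ = C:  0.0220·cos θ + -0.1824·sin θ = -0.0100
  θ3 = atan2(B,A) + arccos(C/0.1837) = 0.1744

θ₁ = 1.3088, θ₂ = -0.3491, θ₃ = 0.1744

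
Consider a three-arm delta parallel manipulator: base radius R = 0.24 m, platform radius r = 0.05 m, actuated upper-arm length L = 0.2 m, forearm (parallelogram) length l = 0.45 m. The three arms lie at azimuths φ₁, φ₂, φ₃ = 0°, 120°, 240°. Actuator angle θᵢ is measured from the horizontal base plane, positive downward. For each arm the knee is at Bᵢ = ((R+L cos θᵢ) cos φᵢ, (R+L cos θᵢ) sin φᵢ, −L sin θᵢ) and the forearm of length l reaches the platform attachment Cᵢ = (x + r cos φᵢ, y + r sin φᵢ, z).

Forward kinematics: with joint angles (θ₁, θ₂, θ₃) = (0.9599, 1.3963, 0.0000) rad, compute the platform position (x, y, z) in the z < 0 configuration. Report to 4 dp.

(-0.0259, -0.2007, -0.3939)

φ1=0.0°: virtual centre (0.3047, 0.0000, -0.1638), radius l
φ2=120.0°: virtual centre (-0.1124, 0.1946, -0.1970), radius l
O3 = (0.3900·cos240.0°, 0.3900·sin240.0°, 0.0000) = (-0.1950, -0.3377, 0.0000)
eliminate P² terms by subtracting sphere 1 from 2 and 3
linear system: -0.8342x+0.3892y = -0.0304−-0.0663z; -0.9994x+-0.6755y = 0.0324−0.3277z
det = 0.9525;  x = 0.0083+0.0869z,  y = -0.0603+0.3565z
quadratic in z: (1.1346)z²+(0.2332)z+(-0.0842)=0, √Δ=0.6606 → z ∈ {-0.3939, 0.1884}; z = -0.3939 (taking z<0)
x = -0.0259, y = -0.2007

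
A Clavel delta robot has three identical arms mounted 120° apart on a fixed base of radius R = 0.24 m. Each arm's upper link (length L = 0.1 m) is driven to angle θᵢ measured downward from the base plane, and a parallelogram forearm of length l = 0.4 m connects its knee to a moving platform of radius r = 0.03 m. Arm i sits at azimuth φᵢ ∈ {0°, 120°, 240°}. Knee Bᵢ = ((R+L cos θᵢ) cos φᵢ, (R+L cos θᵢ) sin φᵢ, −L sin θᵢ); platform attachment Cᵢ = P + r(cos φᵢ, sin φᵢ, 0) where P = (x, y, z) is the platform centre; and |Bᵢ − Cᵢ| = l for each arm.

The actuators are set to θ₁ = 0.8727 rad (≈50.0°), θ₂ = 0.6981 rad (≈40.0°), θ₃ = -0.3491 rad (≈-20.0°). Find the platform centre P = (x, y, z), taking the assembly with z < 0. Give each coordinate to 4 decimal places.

(-0.0528, -0.0636, -0.2979)

arm 1 at φ=0.0°: ρ1 = 0.2743;  O1 = (0.2743, 0.0000, -0.0766)
arm 2 at φ=120.0°: ρ2 = 0.2866;  O2 = (-0.1433, 0.2482, -0.0643)
O3 = (0.3040·cos240.0°, 0.3040·sin240.0°, 0.0342) = (-0.1520, -0.2632, 0.0342)
eliminate P² terms by subtracting sphere 1 from 2 and 3
linear system: -0.8352x+0.4964y = 0.0052−0.0247z; -0.8525x+-0.5265y = 0.0125−0.2216z
Cramer: x(z) = -0.0103+0.1425z;  y(z) = -0.0070+0.1901z
sphere 1 gives Az²+Bz+C=0 with A=1.0565, B=0.0694, C=-0.0731;  B²−4AC=0.3136;  roots -0.2979, 0.2322;  negative root z = -0.2979
x = -0.0528, y = -0.0636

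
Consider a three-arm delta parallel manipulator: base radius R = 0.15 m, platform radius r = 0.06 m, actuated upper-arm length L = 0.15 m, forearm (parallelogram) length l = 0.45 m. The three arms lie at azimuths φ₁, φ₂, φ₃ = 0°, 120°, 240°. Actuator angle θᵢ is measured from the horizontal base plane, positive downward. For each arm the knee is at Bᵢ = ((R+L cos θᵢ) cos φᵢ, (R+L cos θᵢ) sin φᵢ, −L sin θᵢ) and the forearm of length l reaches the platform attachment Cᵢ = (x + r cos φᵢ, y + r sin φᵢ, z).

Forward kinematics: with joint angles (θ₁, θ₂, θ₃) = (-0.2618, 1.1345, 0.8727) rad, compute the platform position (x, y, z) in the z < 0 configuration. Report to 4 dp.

(0.2302, -0.0522, -0.4081)

arm 1 at φ=0.0°: ρ1 = 0.2349;  O1 = (0.2349, 0.0000, 0.0388)
arm 2 at φ=120.0°: ρ2 = 0.1534;  O2 = (-0.0767, 0.1328, -0.1359)
φ3=240.0°: virtual centre (-0.0932, -0.1614, -0.1149), radius l
|O₂|²−|O₁|² = -0.0147;  |O₃|²−|O₁|² = -0.0087
[-0.6232 0.2657 -0.3495]·P = -0.0147;  [-0.6562 -0.3229 -0.3075]·P = -0.0087
det = 0.3755;  x = 0.0188+-0.5180z,  y = -0.0112+0.1006z
quadratic in z: (1.2785)z²+(0.1440)z+(-0.1542)=0, √Δ=0.8995 → z ∈ {-0.4081, 0.2955}; z = -0.4081 (taking z<0)
x = 0.2302, y = -0.0522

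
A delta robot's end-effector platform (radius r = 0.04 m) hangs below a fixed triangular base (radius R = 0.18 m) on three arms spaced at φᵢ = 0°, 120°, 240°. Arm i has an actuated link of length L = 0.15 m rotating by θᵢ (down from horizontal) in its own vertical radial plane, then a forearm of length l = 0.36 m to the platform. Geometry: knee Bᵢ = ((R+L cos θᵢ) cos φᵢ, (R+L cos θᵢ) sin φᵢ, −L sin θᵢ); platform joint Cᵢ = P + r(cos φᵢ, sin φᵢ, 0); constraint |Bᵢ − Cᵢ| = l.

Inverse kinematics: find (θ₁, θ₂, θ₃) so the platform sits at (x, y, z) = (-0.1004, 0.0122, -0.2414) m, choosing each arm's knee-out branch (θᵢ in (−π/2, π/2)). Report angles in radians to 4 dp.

rotate P by −φ1: (-0.1004, 0.0122, -0.2414)
  A cos θ + B sin θ = C:  0.2404·cos θ + -0.2414·sin θ = -0.0304
  γ=atan2(-0.2414,0.2404)=-0.7875;  ψ=arccos(-0.0892)=1.6601;  θ1=γ+ψ≈0.8726
arm 2 (φ=120.0°): x'=0.0608, y'=0.0808
  e−x'=0.0792;  (l²−L²−(e−x')²−y'²−z²)/2L = 0.1200
  √(A²+B²)=0.2541;  θ2 = -1.2536+1.0787 ≈ -0.1749
φ3=240.0° → target in arm frame (0.0396, -0.0930)
  A=0.1004, B=-0.2414, C=(l²−L²−A²−y'²−z²)/(2L)=0.1003
  θ3 = atan2(B,A) + arccos(C/0.2614) = 0.0002

θ₁ = 0.8726, θ₂ = -0.1749, θ₃ = 0.0002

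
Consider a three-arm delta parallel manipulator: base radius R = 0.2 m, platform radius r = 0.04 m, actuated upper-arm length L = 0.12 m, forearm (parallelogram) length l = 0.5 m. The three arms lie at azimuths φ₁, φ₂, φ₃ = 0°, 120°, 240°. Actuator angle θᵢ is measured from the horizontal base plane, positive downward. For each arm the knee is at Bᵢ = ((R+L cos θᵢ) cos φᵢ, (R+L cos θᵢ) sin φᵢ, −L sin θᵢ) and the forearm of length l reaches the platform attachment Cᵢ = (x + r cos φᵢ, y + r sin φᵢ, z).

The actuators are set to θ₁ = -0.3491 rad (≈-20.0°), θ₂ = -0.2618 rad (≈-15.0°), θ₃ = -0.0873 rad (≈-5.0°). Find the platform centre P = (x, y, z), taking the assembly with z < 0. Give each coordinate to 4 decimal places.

(0.0172, 0.0154, -0.3884)

O1 = (0.2728·cos0.0°, 0.2728·sin0.0°, 0.0410) = (0.2728, 0.0000, 0.0410)
φ2=120.0°: virtual centre (-0.1380, 0.2389, 0.0311), radius l
O3 = (0.2795·cos240.0°, 0.2795·sin240.0°, 0.0105) = (-0.1398, -0.2421, 0.0105)
eliminate P² terms by subtracting sphere 1 from 2 and 3
[-0.8214 0.4779 -0.0200]·P = 0.0010;  [-0.8251 -0.4842 -0.0612]·P = 0.0022
Cramer: x(z) = -0.0019-0.0491z;  y(z) = -0.0012-0.0426z
into |P−O₁|² = l²: 1.0042z² + -0.0550z + -0.1729 = 0;  Δ = 0.6974;  z = -0.3884 or 0.4432 → z<0 root = -0.3884
x = 0.0172, y = 0.0154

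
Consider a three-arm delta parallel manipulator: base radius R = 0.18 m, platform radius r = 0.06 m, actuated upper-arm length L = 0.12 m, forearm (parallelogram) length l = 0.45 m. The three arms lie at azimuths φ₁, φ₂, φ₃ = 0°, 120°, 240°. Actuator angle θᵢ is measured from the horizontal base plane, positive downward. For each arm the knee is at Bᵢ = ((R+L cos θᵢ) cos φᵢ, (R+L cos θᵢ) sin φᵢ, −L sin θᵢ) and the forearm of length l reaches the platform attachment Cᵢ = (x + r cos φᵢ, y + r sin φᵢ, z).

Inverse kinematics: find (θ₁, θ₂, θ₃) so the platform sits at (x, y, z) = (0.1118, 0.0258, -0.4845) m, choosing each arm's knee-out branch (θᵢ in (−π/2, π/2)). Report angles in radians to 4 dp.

arm 1 (φ=0.0°): x'=0.1118, y'=0.0258
  e−x'=0.0082;  (l²−L²−(e−x')²−y'²−z²)/2L = -0.1974
  γ=atan2(-0.4845,0.0082)=-1.5539;  ψ=arccos(-0.4073)=1.9903;  θ1=γ+ψ≈0.4365
arm 2 (φ=120.0°): x'=-0.0336, y'=-0.1097
  e−x'=0.1536;  (l²−L²−(e−x')²−y'²−z²)/2L = -0.3427
  γ=atan2(-0.4845,0.1536)=-1.2639;  ψ=arccos(-0.6744)=2.3109;  θ2=γ+ψ≈1.0470
arm 3 (φ=240.0°): x'=-0.0782, y'=0.0839
  A=0.1982, B=-0.4845, C=(l²−L²−A²−y'²−z²)/(2L)=-0.3874
  γ=atan2(-0.4845,0.1982)=-1.1824;  ψ=arccos(-0.7401)=2.4040;  θ3=γ+ψ≈1.2216

θ₁ = 0.4365, θ₂ = 1.0470, θ₃ = 1.2216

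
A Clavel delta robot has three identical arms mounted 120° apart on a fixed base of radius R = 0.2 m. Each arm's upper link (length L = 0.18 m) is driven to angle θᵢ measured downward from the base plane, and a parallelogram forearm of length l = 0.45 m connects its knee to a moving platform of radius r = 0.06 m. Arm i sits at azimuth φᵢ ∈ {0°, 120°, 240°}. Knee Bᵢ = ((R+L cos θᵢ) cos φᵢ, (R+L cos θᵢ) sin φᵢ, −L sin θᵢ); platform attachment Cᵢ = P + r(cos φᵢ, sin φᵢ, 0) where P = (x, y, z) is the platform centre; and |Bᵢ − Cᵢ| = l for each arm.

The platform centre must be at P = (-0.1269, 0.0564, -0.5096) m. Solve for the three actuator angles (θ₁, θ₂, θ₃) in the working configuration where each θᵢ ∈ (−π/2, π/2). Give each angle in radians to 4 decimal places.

arm 1 (φ=0.0°): x'=-0.1269, y'=0.0564
  e−x'=0.2669;  (l²−L²−(e−x')²−y'²−z²)/2L = -0.4556
  θ1 = atan2(B,A) + arccos(C/0.5753) = 1.3965
φ2=120.0° → target in arm frame (0.1123, 0.0817)
  A cos θ + B sin θ = C:  0.0277·cos θ + -0.5096·sin θ = -0.2695
  √(A²+B²)=0.5104;  θ2 = -1.5165+2.1272 ≈ 0.6107
arm 3 (φ=240.0°): x'=0.0146, y'=-0.1381
  e−x'=0.1254;  (l²−L²−(e−x')²−y'²−z²)/2L = -0.3455
  γ=atan2(-0.5096,0.1254)=-1.3295;  ψ=arccos(-0.6584)=2.2895;  θ3=γ+ψ≈0.9599

θ₁ = 1.3965, θ₂ = 0.6107, θ₃ = 0.9599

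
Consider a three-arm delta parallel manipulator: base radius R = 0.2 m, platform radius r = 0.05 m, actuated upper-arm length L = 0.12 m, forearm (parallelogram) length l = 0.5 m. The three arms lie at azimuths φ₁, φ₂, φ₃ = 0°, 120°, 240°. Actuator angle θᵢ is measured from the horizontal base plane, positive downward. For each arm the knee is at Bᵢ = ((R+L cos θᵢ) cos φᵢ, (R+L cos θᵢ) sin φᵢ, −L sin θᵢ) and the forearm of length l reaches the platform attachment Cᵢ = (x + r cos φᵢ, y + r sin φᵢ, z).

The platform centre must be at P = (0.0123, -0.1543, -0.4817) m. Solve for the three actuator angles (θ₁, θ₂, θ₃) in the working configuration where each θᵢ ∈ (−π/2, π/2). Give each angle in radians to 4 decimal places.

φ1=0.0° → target in arm frame (0.0123, -0.1543)
  A=0.1377, B=-0.4817, C=(l²−L²−A²−y'²−z²)/(2L)=-0.1634
  θ1 = atan2(B,A) + arccos(C/0.5010) = 0.6106
arm 2 (φ=120.0°): x'=-0.1398, y'=0.0665
  e−x'=0.2898;  (l²−L²−(e−x')²−y'²−z²)/2L = -0.3534
  θ2 = atan2(B,A) + arccos(C/0.5621) = 1.2215
φ3=240.0° → target in arm frame (0.1275, 0.0878)
  A cos θ + B sin θ = C:  0.0225·cos θ + -0.4817·sin θ = -0.0194
  √(A²+B²)=0.4822;  θ3 = -1.5241+1.6110 ≈ 0.0869

θ₁ = 0.6106, θ₂ = 1.2215, θ₃ = 0.0869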